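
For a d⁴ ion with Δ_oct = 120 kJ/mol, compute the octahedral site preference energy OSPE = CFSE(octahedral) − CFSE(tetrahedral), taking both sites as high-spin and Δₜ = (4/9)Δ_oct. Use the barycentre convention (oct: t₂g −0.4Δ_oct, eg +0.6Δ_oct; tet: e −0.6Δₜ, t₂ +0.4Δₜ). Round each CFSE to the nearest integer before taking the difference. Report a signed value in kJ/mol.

-51

In an octahedral site d⁴ (HS) is t2g^3 e_g^1, giving CFSE(oct) = -0.6Δ_oct = -72 kJ/mol.
Tetrahedral: e^2 t2^2, CFSE = 2(−0.6) + 2(+0.4) = -0.4Δₜ = -0.4 × (4/9) × 120 = -21 kJ/mol.
OSPE = CFSE(oct) − CFSE(tet) = -72 − (-21) = -51 kJ/mol.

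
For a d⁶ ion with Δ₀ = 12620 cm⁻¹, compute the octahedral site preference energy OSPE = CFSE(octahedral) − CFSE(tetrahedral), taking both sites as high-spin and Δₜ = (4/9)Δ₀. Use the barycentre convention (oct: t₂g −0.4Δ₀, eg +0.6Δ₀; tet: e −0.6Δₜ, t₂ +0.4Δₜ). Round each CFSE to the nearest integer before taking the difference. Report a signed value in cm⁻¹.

-1683

Octahedral high-spin t₂g⁴ eg²: CFSE = -0.4 × 12620 = -5048 cm⁻¹.
In a tetrahedral site the filling is e³ t₂³: CFSE(tet) = -0.6Δₜ = -0.6 × (4/9)(12620) = -3365 cm⁻¹.
Subtracting, OSPE = -5048 − (-3365) = -1683 cm⁻¹.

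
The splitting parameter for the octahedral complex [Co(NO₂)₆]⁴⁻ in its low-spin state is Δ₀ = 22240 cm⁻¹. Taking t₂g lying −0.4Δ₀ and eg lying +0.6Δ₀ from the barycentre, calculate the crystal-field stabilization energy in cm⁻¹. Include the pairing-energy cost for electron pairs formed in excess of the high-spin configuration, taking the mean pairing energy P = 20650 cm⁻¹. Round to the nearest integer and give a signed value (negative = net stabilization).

-19382

Each NO₂⁻ contributes -1; 6 × (-1) = -6. With overall charge -4, Co is in the +2 oxidation state.
Co sits in group 9; removing 2 electrons leaves Co²⁺ with 9 − 2 = 7 d electrons.
Electron filling gives t₂g⁶ eg¹.
CFSE(orbital) = 6×(-0.4Δ₀) + 1×(0.6Δ₀) = -1.8Δ₀; with Δ₀ = 22240 cm⁻¹ that is -40032 cm⁻¹.
Pairing penalty: 3 pairs vs 2 in the high-spin reference → 1 extra × P = 20650 cm⁻¹.
Combining: -40032 + 20650 = -19382 cm⁻¹.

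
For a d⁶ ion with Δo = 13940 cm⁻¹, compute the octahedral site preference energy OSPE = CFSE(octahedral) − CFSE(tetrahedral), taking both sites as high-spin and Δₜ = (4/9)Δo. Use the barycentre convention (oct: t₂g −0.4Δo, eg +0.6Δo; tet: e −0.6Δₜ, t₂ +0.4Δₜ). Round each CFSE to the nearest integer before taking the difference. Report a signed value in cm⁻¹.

-1859

Octahedral (high-spin): t₂g⁴ eg², CFSE = 4(−0.4) + 2(+0.6) = -0.4Δo = -0.4 × 13940 = -5576 cm⁻¹.
In a tetrahedral site the filling is e³ t₂³: CFSE(tet) = -0.6Δₜ = -0.6 × (4/9)(13940) = -3717 cm⁻¹.
Subtracting, OSPE = -5576 − (-3717) = -1859 cm⁻¹.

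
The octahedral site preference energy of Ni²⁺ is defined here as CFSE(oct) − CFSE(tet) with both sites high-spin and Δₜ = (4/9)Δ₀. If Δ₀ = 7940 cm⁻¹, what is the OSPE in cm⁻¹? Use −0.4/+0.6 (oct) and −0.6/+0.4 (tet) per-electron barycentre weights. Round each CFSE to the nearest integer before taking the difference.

-6705

Ni²⁺: group 10, so d-count = 10 − 2 = 8.
In an octahedral site d⁸ (HS) is t₂g⁶ eg², giving CFSE(oct) = -1.2Δ₀ = -9528 cm⁻¹.
In a tetrahedral site the filling is e⁴ t₂⁴: CFSE(tet) = -0.8Δₜ = -0.8 × (4/9)(7940) = -2823 cm⁻¹.
OSPE = -9528 − (-2823) = -6705 cm⁻¹.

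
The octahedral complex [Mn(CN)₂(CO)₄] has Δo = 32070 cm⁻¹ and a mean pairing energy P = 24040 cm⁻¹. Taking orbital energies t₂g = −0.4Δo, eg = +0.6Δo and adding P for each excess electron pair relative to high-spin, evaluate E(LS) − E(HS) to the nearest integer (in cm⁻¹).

-16060

Ligand charges: 2×(-1) from CN⁻ and 4×(+0) from CO sum to -2; with overall charge +0, Mn is +2.
Mn is in group 7, so Mn²⁺ is d⁵ (7 − 2 = 5).
In the high-spin limit (t₂g³ eg²) the orbital term is 0.0Δo = 0 cm⁻¹, with no excess pairing.
Low-spin t₂g⁵ eg⁰ gives -2.0Δo = -64140 cm⁻¹, but forming 2 extra pairs costs 2P = 48080 cm⁻¹, so E(LS) = -64140 + 48080 = -16060 cm⁻¹.
The difference is -16060 − (0) = -16060 cm⁻¹, so low-spin lies lower.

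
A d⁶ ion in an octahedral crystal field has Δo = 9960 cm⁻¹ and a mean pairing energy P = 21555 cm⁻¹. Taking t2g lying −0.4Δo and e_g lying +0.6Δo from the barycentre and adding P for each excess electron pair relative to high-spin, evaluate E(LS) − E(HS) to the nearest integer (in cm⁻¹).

23190

High-spin: t2g^4 e_g^2, CFSE = -0.4Δo = -3984 cm⁻¹.
Low-spin: t2g^6 e_g^0, orbital CFSE = -2.4Δo = -23904 cm⁻¹; plus 2 excess pairs × P = +43110 cm⁻¹; total 19206 cm⁻¹.
The difference is 19206 − (-3984) = 23190 cm⁻¹, so high-spin lies lower.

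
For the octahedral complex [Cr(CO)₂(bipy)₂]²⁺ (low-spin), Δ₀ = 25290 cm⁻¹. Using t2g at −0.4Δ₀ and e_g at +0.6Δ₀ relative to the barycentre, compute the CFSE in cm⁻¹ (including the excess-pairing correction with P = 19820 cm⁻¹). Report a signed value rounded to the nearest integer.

-20644

Ligand charges: 2×(+0) from CO and 2×(+0) from bipy sum to +0; with overall charge +2, Cr is +2.
Group 6 minus oxidation state +2 gives a d⁴ configuration for Cr²⁺.
Configuration: t2g^4 e_g^0.
The orbital stabilization is -1.6Δ₀ = -1.6 × 25290 = -40464 cm⁻¹.
Pairing penalty: 1 pair vs 0 in the high-spin reference → 1 extra × P = 19820 cm⁻¹.
Combining: -40464 + 19820 = -20644 cm⁻¹.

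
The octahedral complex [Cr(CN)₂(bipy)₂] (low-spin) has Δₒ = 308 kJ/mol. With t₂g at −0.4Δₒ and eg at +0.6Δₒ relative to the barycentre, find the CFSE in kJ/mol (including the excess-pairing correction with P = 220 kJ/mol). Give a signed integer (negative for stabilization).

Ligand charges: 2×(-1) from CN⁻ and 2×(+0) from bipy sum to -2; with overall charge +0, Cr is +2.
Group 6 minus oxidation state +2 gives a d⁴ configuration for Cr²⁺.
The d⁴ electrons fill as t₂g⁴ eg⁰.
Orbital CFSE = 4(-0.4) + 0(0.6) = -1.6Δₒ = -1.6 × 308 = -493 kJ/mol.
Relative to high-spin t₂g³ eg¹ (0 paired), the low-spin configuration has 1 additional pair, contributing +1 × 220 = +220 kJ/mol.
Overall CFSE = -493 + 220 = -273 kJ/mol.

-273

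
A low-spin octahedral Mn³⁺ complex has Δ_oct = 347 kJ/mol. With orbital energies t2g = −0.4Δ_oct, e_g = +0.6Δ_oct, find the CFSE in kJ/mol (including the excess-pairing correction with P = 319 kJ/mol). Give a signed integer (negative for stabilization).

Mn is in group 7, so Mn³⁺ is d⁴ (7 − 3 = 4).
The d⁴ electrons fill as t2g^4 e_g^0.
CFSE(orbital) = 4×(-0.4Δ_oct) + 0×(0.6Δ_oct) = -1.6Δ_oct; with Δ_oct = 347 kJ/mol that is -555 kJ/mol.
High-spin d⁴ would be t2g^3 e_g^1 with 0 pairs; low-spin has 1, so 1 excess pair costs +1P = +319 kJ/mol.
Combining: -555 + 319 = -236 kJ/mol.

-236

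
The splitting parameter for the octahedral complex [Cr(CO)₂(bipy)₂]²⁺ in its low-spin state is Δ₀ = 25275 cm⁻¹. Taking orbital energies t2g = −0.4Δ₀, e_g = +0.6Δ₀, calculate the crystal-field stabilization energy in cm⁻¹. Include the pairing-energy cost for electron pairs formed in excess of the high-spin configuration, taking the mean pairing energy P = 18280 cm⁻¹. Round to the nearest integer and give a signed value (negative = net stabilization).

Ligand charges: 2×(+0) from CO and 2×(+0) from bipy sum to +0; with overall charge +2, Cr is +2.
Group 6 minus oxidation state +2 gives a d⁴ configuration for Cr²⁺.
The d⁴ electrons fill as t2g^4 e_g^0.
CFSE(orbital) = 4×(-0.4Δ₀) + 0×(0.6Δ₀) = -1.6Δ₀; with Δ₀ = 25275 cm⁻¹ that is -40440 cm⁻¹.
Relative to high-spin t2g^3 e_g^1 (0 paired), the low-spin configuration has 1 additional pair, contributing +1 × 18280 = +18280 cm⁻¹.
Combining: -40440 + 18280 = -22160 cm⁻¹.

-22160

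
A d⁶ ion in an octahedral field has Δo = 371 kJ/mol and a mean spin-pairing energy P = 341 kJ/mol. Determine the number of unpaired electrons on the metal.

0

Here Δo > P (371 > 341), so the low-spin state is favoured.
Filling d⁶ accordingly: t₂g⁶ eg⁰.
Unpaired electrons: 0.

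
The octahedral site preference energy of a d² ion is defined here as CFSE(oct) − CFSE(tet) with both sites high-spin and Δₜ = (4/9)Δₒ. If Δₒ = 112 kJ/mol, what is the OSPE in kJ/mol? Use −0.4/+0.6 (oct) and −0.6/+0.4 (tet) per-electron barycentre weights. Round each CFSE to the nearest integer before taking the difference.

In an octahedral site d² (HS) is t₂g² eg⁰, giving CFSE(oct) = -0.8Δₒ = -90 kJ/mol.
Tetrahedral e² t₂⁰ gives -1.2Δₜ = -1.2 × (4/9) × 112 = -60 kJ/mol.
Subtracting, OSPE = -90 − (-60) = -30 kJ/mol.

-30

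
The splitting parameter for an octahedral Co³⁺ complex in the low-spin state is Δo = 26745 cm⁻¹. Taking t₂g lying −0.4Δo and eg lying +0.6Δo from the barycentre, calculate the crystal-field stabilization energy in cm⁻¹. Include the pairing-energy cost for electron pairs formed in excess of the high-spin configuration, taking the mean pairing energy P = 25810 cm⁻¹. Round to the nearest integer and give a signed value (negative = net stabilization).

-12568

Co sits in group 9; removing 3 electrons leaves Co³⁺ with 9 − 3 = 6 d electrons.
Electron filling gives t₂g⁶ eg⁰.
CFSE(orbital) = 6×(-0.4Δo) + 0×(0.6Δo) = -2.4Δo; with Δo = 26745 cm⁻¹ that is -64188 cm⁻¹.
Pairing penalty: 3 pairs vs 1 in the high-spin reference → 2 extra × P = 51620 cm⁻¹.
Combining: -64188 + 51620 = -12568 cm⁻¹.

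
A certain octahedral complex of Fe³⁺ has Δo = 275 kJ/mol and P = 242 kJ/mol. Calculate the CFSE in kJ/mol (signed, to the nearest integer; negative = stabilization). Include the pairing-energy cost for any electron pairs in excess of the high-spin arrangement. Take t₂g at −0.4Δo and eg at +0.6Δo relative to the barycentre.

-66

Group 8 minus oxidation state +3 gives a d⁵ configuration for Fe³⁺.
Δo > P, so pairing is preferred: the ground state is low-spin.
Filling d⁵ accordingly: t₂g⁵ eg⁰.
Orbital CFSE = -2.0Δo = -2.0 × 275 = -550 kJ/mol.
Excess pairs vs high-spin: 2 − 0 = 2; pairing cost = +484 kJ/mol.
Net CFSE = -550 + 484 = -66 kJ/mol.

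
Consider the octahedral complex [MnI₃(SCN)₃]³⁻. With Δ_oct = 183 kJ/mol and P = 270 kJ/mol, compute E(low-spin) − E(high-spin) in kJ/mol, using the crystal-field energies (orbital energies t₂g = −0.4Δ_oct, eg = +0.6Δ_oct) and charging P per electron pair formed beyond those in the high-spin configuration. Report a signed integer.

87

Ligand charges: 3×(-1) from I⁻ and 3×(-1) from SCN⁻ sum to -6; with overall charge -3, Mn is +3.
Mn is in group 7, so Mn³⁺ is d⁴ (7 − 3 = 4).
High-spin d⁴ fills as t₂g³ eg¹ with CFSE 3(−0.4) + 1(+0.6) = -0.6Δ_oct = -110 kJ/mol.
Low-spin t₂g⁴ eg⁰ gives -1.6Δ_oct = -293 kJ/mol, but forming 1 extra pair costs 1P = 270 kJ/mol, so E(LS) = -293 + 270 = -23 kJ/mol.
Thus E(LS) − E(HS) = 87 kJ/mol.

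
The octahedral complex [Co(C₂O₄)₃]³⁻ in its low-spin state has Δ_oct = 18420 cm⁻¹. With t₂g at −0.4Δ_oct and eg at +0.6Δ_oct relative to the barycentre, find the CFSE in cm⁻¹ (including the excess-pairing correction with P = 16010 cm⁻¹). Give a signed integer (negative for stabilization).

-12188

Each C₂O₄²⁻ contributes -2; 3 × (-2) = -6. With overall charge -3, Co is in the +3 oxidation state.
Co³⁺: group 9, so d-count = 9 − 3 = 6.
Configuration: t₂g⁶ eg⁰.
CFSE(orbital) = 6×(-0.4Δ_oct) + 0×(0.6Δ_oct) = -2.4Δ_oct; with Δ_oct = 18420 cm⁻¹ that is -44208 cm⁻¹.
Pairing penalty: 3 pairs vs 1 in the high-spin reference → 2 extra × P = 32020 cm⁻¹.
Combining: -44208 + 32020 = -12188 cm⁻¹.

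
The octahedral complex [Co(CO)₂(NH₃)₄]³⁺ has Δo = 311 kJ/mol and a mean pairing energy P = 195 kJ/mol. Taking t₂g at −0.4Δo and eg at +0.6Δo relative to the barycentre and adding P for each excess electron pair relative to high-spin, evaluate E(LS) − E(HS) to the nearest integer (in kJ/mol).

-232

Ligand charges: 2×(+0) from CO and 4×(+0) from NH₃ sum to +0; with overall charge +3, Co is +3.
Co is in group 9, so Co³⁺ is d⁶ (9 − 3 = 6).
High-spin d⁶ fills as t₂g⁴ eg² with CFSE 4(−0.4) + 2(+0.6) = -0.4Δo = -124 kJ/mol.
Low-spin: t₂g⁶ eg⁰, orbital CFSE = -2.4Δo = -746 kJ/mol; plus 2 excess pairs × P = +390 kJ/mol; total -356 kJ/mol.
The difference is -356 − (-124) = -232 kJ/mol, so low-spin lies lower.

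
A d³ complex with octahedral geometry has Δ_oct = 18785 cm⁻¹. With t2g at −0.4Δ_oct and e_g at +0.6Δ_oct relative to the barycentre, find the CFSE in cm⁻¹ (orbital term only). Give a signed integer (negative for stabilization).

Electron filling gives t2g^3 e_g^0.
The orbital stabilization is -1.2Δ_oct = -1.2 × 18785 = -22542 cm⁻¹.

-22542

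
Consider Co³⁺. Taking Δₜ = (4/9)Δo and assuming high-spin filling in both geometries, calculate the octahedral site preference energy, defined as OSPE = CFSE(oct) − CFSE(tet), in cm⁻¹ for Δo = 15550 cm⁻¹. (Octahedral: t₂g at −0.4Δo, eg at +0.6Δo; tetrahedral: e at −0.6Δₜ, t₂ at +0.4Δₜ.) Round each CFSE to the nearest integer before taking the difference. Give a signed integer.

-2073

Co³⁺: group 9, so d-count = 9 − 3 = 6.
Octahedral (high-spin): t₂g⁴ eg², CFSE = 4(−0.4) + 2(+0.6) = -0.4Δo = -0.4 × 15550 = -6220 cm⁻¹.
Tetrahedral: e³ t₂³, CFSE = 3(−0.6) + 3(+0.4) = -0.6Δₜ = -0.6 × (4/9) × 15550 = -4147 cm⁻¹.
Subtracting, OSPE = -6220 − (-4147) = -2073 cm⁻¹.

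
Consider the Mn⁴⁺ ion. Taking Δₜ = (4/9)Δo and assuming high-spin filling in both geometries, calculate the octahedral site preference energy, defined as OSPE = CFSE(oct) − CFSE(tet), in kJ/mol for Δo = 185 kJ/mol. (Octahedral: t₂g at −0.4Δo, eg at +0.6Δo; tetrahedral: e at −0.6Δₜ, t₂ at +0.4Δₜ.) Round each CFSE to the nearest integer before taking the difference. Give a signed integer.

Mn is in group 7, so Mn⁴⁺ is d³ (7 − 4 = 3).
Octahedral high-spin t₂g³ eg⁰: CFSE = -1.2 × 185 = -222 kJ/mol.
In a tetrahedral site the filling is e² t₂¹: CFSE(tet) = -0.8Δₜ = -0.8 × (4/9)(185) = -66 kJ/mol.
OSPE = CFSE(oct) − CFSE(tet) = -222 − (-66) = -156 kJ/mol.

-156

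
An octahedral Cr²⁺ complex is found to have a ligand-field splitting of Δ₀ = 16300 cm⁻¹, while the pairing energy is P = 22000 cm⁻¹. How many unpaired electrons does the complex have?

4

Cr is in group 6, so Cr²⁺ is d⁴ (6 − 2 = 4).
With Δ₀ < P the complex is high-spin.
Filling d⁴ accordingly: t₂g³ eg¹.
Unpaired electrons: 4.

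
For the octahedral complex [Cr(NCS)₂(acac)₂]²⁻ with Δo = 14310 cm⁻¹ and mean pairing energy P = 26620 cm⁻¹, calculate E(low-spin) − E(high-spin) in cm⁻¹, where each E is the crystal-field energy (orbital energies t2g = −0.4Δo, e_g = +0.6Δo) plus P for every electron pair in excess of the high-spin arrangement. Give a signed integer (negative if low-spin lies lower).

12310

Ligand charges: 2×(-1) from NCS⁻ and 2×(-1) from acac⁻ sum to -4; with overall charge -2, Cr is +2.
Group 6 minus oxidation state +2 gives a d⁴ configuration for Cr²⁺.
High-spin: t2g^3 e_g^1, CFSE = -0.6Δo = -8586 cm⁻¹.
Low-spin: t2g^4 e_g^0, orbital CFSE = -1.6Δo = -22896 cm⁻¹; plus 1 excess pair × P = +26620 cm⁻¹; total 3724 cm⁻¹.
E(LS) − E(HS) = 3724 − (-8586) = 12310 cm⁻¹.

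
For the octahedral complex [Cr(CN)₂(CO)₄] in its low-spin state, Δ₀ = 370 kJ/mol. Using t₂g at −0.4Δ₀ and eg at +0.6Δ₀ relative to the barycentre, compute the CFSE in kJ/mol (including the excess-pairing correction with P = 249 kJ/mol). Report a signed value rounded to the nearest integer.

Ligand charges: 2×(-1) from CN⁻ and 4×(+0) from CO sum to -2; with overall charge +0, Cr is +2.
Cr is in group 6, so Cr²⁺ is d⁴ (6 − 2 = 4).
Configuration: t₂g⁴ eg⁰.
Orbital CFSE = 4(-0.4) + 0(0.6) = -1.6Δ₀ = -1.6 × 370 = -592 kJ/mol.
Pairing penalty: 1 pair vs 0 in the high-spin reference → 1 extra × P = 249 kJ/mol.
Overall CFSE = -592 + 249 = -343 kJ/mol.

-343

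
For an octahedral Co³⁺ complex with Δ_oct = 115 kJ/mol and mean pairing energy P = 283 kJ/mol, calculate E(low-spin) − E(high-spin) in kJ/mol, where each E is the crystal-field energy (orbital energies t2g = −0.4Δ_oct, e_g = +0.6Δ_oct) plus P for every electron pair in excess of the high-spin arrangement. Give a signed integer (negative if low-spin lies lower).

336

Co sits in group 9; removing 3 electrons leaves Co³⁺ with 9 − 3 = 6 d electrons.
In the high-spin limit (t2g^4 e_g^2) the orbital term is -0.4Δ_oct = -46 kJ/mol, with no excess pairing.
Low-spin: t2g^6 e_g^0, orbital CFSE = -2.4Δ_oct = -276 kJ/mol; plus 2 excess pairs × P = +566 kJ/mol; total 290 kJ/mol.
E(LS) − E(HS) = 290 − (-46) = 336 kJ/mol.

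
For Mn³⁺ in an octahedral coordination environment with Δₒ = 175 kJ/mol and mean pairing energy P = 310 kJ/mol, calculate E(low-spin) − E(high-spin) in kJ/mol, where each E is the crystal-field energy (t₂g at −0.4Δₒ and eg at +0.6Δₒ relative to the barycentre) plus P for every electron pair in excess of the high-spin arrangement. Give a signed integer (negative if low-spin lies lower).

Mn is in group 7, so Mn³⁺ is d⁴ (7 − 3 = 4).
High-spin: t₂g³ eg¹, CFSE = -0.6Δₒ = -105 kJ/mol.
For low-spin the configuration is t₂g⁴ eg⁰: orbital energy -1.6 × 175 = -280 kJ/mol, and 1 additional pair relative to high-spin adds 310 kJ/mol, giving 30 kJ/mol.
The difference is 30 − (-105) = 135 kJ/mol, so high-spin lies lower.

135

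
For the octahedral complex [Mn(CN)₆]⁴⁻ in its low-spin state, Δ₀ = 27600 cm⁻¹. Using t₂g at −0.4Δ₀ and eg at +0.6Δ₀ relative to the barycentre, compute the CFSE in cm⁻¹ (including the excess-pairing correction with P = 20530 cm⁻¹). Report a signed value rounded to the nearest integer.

-14140

Each CN⁻ contributes -1; 6 × (-1) = -6. With overall charge -4, Mn is in the +2 oxidation state.
Mn is in group 7, so Mn²⁺ is d⁵ (7 − 2 = 5).
Electron filling gives t₂g⁵ eg⁰.
CFSE(orbital) = 5×(-0.4Δ₀) + 0×(0.6Δ₀) = -2.0Δ₀; with Δ₀ = 27600 cm⁻¹ that is -55200 cm⁻¹.
High-spin d⁵ would be t₂g³ eg² with 0 pairs; low-spin has 2, so 2 excess pairs cost +2P = +41060 cm⁻¹.
Net CFSE = -55200 + 41060 = -14140 cm⁻¹.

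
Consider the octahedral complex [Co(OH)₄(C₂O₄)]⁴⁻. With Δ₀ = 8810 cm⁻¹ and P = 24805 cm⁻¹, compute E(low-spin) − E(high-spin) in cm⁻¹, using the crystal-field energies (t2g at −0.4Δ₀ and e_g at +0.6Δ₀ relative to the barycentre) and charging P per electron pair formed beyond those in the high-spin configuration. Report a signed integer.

Ligand charges: 4×(-1) from OH⁻ and 1×(-2) from C₂O₄²⁻ sum to -6; with overall charge -4, Co is +2.
Group 9 minus oxidation state +2 gives a d⁷ configuration for Co²⁺.
High-spin: t2g^5 e_g^2, CFSE = -0.8Δ₀ = -7048 cm⁻¹.
Low-spin t2g^6 e_g^1 gives -1.8Δ₀ = -15858 cm⁻¹, but forming 1 extra pair costs 1P = 24805 cm⁻¹, so E(LS) = -15858 + 24805 = 8947 cm⁻¹.
E(LS) − E(HS) = 8947 − (-7048) = 15995 cm⁻¹.

15995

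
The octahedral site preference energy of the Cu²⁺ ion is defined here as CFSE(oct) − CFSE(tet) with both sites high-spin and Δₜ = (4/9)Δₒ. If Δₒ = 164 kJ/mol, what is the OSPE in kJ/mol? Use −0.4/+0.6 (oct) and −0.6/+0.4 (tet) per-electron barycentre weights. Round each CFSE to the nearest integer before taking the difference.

-69

Group 11 minus oxidation state +2 gives a d⁹ configuration for Cu²⁺.
In an octahedral site d⁹ (HS) is t₂g⁶ eg³, giving CFSE(oct) = -0.6Δₒ = -98 kJ/mol.
In a tetrahedral site the filling is e⁴ t₂⁵: CFSE(tet) = -0.4Δₜ = -0.4 × (4/9)(164) = -29 kJ/mol.
OSPE = CFSE(oct) − CFSE(tet) = -98 − (-29) = -69 kJ/mol.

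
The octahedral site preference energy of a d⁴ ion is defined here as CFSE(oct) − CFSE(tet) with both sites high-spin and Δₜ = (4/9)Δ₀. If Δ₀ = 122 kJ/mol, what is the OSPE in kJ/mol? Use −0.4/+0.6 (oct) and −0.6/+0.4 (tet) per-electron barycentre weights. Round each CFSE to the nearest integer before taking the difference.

-51

In an octahedral site d⁴ (HS) is t₂g³ eg¹, giving CFSE(oct) = -0.6Δ₀ = -73 kJ/mol.
In a tetrahedral site the filling is e² t₂²: CFSE(tet) = -0.4Δₜ = -0.4 × (4/9)(122) = -22 kJ/mol.
OSPE = -73 − (-22) = -51 kJ/mol.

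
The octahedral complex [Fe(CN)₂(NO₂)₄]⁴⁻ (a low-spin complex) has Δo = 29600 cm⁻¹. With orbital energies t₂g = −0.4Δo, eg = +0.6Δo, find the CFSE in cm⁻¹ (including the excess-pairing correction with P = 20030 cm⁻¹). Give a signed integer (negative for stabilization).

-30980

Ligand charges: 2×(-1) from CN⁻ and 4×(-1) from NO₂⁻ sum to -6; with overall charge -4, Fe is +2.
Fe sits in group 8; removing 2 electrons leaves Fe²⁺ with 8 − 2 = 6 d electrons.
Electron filling gives t₂g⁶ eg⁰.
The orbital stabilization is -2.4Δo = -2.4 × 29600 = -71040 cm⁻¹.
Pairing penalty: 3 pairs vs 1 in the high-spin reference → 2 extra × P = 40060 cm⁻¹.
Overall CFSE = -71040 + 40060 = -30980 cm⁻¹.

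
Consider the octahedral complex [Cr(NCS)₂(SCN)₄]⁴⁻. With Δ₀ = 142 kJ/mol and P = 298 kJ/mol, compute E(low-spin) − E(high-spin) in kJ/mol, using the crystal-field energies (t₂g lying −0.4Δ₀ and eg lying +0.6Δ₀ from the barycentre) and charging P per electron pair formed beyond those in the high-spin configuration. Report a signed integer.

156

Ligand charges: 2×(-1) from NCS⁻ and 4×(-1) from SCN⁻ sum to -6; with overall charge -4, Cr is +2.
Cr sits in group 6; removing 2 electrons leaves Cr²⁺ with 6 − 2 = 4 d electrons.
In the high-spin limit (t₂g³ eg¹) the orbital term is -0.6Δ₀ = -85 kJ/mol, with no excess pairing.
Low-spin: t₂g⁴ eg⁰, orbital CFSE = -1.6Δ₀ = -227 kJ/mol; plus 1 excess pair × P = +298 kJ/mol; total 71 kJ/mol.
Thus E(LS) − E(HS) = 156 kJ/mol.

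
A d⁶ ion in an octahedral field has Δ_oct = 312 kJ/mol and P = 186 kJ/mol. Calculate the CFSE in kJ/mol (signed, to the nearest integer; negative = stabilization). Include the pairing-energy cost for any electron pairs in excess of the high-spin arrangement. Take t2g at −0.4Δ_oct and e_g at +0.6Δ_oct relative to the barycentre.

With Δ_oct > P the complex is low-spin.
Configuration: t2g^6 e_g^0.
Orbital CFSE = -2.4Δ_oct = -2.4 × 312 = -749 kJ/mol.
Excess pairs vs high-spin: 3 − 1 = 2; pairing cost = +372 kJ/mol.
Net CFSE = -749 + 372 = -377 kJ/mol.

-377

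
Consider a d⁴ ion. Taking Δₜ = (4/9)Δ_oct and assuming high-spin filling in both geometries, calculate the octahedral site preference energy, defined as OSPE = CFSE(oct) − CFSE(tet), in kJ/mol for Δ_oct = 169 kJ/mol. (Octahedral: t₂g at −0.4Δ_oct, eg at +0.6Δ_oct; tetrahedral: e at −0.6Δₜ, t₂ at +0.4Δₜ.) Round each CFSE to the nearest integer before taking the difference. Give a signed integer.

Octahedral (high-spin): t₂g³ eg¹, CFSE = 3(−0.4) + 1(+0.6) = -0.6Δ_oct = -0.6 × 169 = -101 kJ/mol.
In a tetrahedral site the filling is e² t₂²: CFSE(tet) = -0.4Δₜ = -0.4 × (4/9)(169) = -30 kJ/mol.
OSPE = CFSE(oct) − CFSE(tet) = -101 − (-30) = -71 kJ/mol.

-71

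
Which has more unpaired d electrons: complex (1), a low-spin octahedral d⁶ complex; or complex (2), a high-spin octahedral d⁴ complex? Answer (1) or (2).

(2)

(1): t₂g⁶ eg⁰ → 0 unpaired.
(2): t₂g³ eg¹ → 4 unpaired.
So (2) has more unpaired electrons.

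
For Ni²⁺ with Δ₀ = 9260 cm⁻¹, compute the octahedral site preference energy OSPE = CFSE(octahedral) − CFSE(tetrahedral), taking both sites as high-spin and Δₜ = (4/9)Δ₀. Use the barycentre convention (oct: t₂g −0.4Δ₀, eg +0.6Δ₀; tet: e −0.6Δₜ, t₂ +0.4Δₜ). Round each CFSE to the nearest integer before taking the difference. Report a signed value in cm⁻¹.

-7820

Group 10 minus oxidation state +2 gives a d⁸ configuration for Ni²⁺.
Octahedral (high-spin): t₂g⁶ eg², CFSE = 6(−0.4) + 2(+0.6) = -1.2Δ₀ = -1.2 × 9260 = -11112 cm⁻¹.
In a tetrahedral site the filling is e⁴ t₂⁴: CFSE(tet) = -0.8Δₜ = -0.8 × (4/9)(9260) = -3292 cm⁻¹.
OSPE = CFSE(oct) − CFSE(tet) = -11112 − (-3292) = -7820 cm⁻¹.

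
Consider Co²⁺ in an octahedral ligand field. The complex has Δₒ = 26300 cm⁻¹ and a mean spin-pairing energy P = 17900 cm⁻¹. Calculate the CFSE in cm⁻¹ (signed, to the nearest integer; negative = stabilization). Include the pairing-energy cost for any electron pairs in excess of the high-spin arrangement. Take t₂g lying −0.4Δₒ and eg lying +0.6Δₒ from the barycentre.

Co sits in group 9; removing 2 electrons leaves Co²⁺ with 9 − 2 = 7 d electrons.
Here Δₒ > P (26300 > 17900), so the low-spin state is favoured.
That gives t₂g⁶ eg¹.
Orbital CFSE = -1.8Δₒ = -1.8 × 26300 = -47340 cm⁻¹.
Excess pairs vs high-spin: 3 − 2 = 1; pairing cost = +17900 cm⁻¹.
Net CFSE = -47340 + 17900 = -29440 cm⁻¹.

-29440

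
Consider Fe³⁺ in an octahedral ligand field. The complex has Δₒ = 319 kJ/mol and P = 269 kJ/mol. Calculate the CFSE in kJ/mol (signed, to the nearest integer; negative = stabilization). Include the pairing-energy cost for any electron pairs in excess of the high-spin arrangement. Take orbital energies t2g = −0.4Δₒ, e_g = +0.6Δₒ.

Fe is in group 8, so Fe³⁺ is d⁵ (8 − 3 = 5).
Δₒ > P, so pairing is preferred: the ground state is low-spin.
That gives t2g^5 e_g^0.
Orbital CFSE = -2.0Δₒ = -2.0 × 319 = -638 kJ/mol.
Excess pairs vs high-spin: 2 − 0 = 2; pairing cost = +538 kJ/mol.
Net CFSE = -638 + 538 = -100 kJ/mol.

-100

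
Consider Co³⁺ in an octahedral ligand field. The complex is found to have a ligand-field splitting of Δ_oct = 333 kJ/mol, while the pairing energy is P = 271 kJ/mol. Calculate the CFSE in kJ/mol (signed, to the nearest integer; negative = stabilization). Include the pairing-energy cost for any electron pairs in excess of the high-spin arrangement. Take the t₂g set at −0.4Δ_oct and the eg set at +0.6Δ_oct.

-257

Group 9 minus oxidation state +3 gives a d⁶ configuration for Co³⁺.
Since Δ_oct = 333 kJ/mol > P = 271 kJ/mol, the complex adopts the low-spin configuration.
That gives t₂g⁶ eg⁰.
Orbital CFSE = -2.4Δ_oct = -2.4 × 333 = -799 kJ/mol.
Excess pairs vs high-spin: 3 − 1 = 2; pairing cost = +542 kJ/mol.
Net CFSE = -799 + 542 = -257 kJ/mol.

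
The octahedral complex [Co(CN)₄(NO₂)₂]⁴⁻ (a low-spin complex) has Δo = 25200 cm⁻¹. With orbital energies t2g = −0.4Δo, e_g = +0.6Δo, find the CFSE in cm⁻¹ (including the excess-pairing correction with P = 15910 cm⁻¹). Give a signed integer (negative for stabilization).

Ligand charges: 4×(-1) from CN⁻ and 2×(-1) from NO₂⁻ sum to -6; with overall charge -4, Co is +2.
Co is in group 9, so Co²⁺ is d⁷ (9 − 2 = 7).
Electron filling gives t2g^6 e_g^1.
The orbital stabilization is -1.8Δo = -1.8 × 25200 = -45360 cm⁻¹.
Relative to high-spin t2g^5 e_g^2 (2 paired), the low-spin configuration has 1 additional pair, contributing +1 × 15910 = +15910 cm⁻¹.
Overall CFSE = -45360 + 15910 = -29450 cm⁻¹.

-29450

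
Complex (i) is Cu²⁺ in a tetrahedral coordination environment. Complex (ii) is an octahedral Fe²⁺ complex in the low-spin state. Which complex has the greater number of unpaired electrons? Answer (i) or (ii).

(i): Cu is in group 11, so Cu²⁺ is d⁹ (11 − 2 = 9); With tetrahedral geometry the complex is necessarily high-spin; e^4 t2^5 → 1 unpaired.
(ii): Group 8 minus oxidation state +2 gives a d⁶ configuration for Fe²⁺; t2g^6 e_g^0 → 0 unpaired.
So (i) has more unpaired electrons.

(i)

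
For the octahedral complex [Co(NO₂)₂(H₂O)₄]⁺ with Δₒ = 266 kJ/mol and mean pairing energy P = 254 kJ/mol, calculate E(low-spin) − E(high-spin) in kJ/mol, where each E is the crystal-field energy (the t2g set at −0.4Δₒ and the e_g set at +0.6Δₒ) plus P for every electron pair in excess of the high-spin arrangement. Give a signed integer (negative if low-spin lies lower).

-24

Ligand charges: 2×(-1) from NO₂⁻ and 4×(+0) from H₂O sum to -2; with overall charge +1, Co is +3.
Co sits in group 9; removing 3 electrons leaves Co³⁺ with 9 − 3 = 6 d electrons.
In the high-spin limit (t2g^4 e_g^2) the orbital term is -0.4Δₒ = -106 kJ/mol, with no excess pairing.
Low-spin t2g^6 e_g^0 gives -2.4Δₒ = -638 kJ/mol, but forming 2 extra pairs costs 2P = 508 kJ/mol, so E(LS) = -638 + 508 = -130 kJ/mol.
E(LS) − E(HS) = -130 − (-106) = -24 kJ/mol.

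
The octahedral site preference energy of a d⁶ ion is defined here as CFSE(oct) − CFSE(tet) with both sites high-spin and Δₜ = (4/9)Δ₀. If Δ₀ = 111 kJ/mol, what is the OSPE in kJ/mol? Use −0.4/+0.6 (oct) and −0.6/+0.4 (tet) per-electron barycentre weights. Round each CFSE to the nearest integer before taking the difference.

-14

Octahedral (high-spin): t2g^4 e_g^2, CFSE = 4(−0.4) + 2(+0.6) = -0.4Δ₀ = -0.4 × 111 = -44 kJ/mol.
Tetrahedral: e^3 t2^3, CFSE = 3(−0.6) + 3(+0.4) = -0.6Δₜ = -0.6 × (4/9) × 111 = -30 kJ/mol.
OSPE = CFSE(oct) − CFSE(tet) = -44 − (-30) = -14 kJ/mol.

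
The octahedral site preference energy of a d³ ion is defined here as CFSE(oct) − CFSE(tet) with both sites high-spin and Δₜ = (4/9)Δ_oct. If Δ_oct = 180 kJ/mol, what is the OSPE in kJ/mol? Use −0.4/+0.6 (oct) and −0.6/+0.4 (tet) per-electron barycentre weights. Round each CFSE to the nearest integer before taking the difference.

-152

Octahedral high-spin t₂g³ eg⁰: CFSE = -1.2 × 180 = -216 kJ/mol.
In a tetrahedral site the filling is e² t₂¹: CFSE(tet) = -0.8Δₜ = -0.8 × (4/9)(180) = -64 kJ/mol.
Subtracting, OSPE = -216 − (-64) = -152 kJ/mol.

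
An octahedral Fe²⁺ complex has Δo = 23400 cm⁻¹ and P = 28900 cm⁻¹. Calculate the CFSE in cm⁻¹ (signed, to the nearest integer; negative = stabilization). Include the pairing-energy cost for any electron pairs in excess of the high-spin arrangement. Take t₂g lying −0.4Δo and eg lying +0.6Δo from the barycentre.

-9360

Fe sits in group 8; removing 2 electrons leaves Fe²⁺ with 8 − 2 = 6 d electrons.
Δo < P, so pairing is avoided: the ground state is high-spin.
That gives t₂g⁴ eg².
Orbital CFSE = -0.4Δo = -0.4 × 23400 = -9360 cm⁻¹.
High-spin has no excess pairs, so no pairing correction applies.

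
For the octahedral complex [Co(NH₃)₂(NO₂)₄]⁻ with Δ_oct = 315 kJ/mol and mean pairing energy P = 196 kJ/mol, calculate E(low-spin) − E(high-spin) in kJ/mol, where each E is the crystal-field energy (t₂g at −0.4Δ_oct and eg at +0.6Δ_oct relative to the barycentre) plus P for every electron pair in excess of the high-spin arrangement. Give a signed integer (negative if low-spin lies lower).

-238

Ligand charges: 2×(+0) from NH₃ and 4×(-1) from NO₂⁻ sum to -4; with overall charge -1, Co is +3.
Group 9 minus oxidation state +3 gives a d⁶ configuration for Co³⁺.
High-spin: t₂g⁴ eg², CFSE = -0.4Δ_oct = -126 kJ/mol.
Low-spin: t₂g⁶ eg⁰, orbital CFSE = -2.4Δ_oct = -756 kJ/mol; plus 2 excess pairs × P = +392 kJ/mol; total -364 kJ/mol.
E(LS) − E(HS) = -364 − (-126) = -238 kJ/mol.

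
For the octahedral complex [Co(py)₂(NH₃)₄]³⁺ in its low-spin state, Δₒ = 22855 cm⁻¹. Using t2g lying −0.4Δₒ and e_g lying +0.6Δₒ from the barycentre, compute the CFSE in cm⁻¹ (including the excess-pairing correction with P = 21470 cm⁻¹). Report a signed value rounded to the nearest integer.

Ligand charges: 2×(+0) from py and 4×(+0) from NH₃ sum to +0; with overall charge +3, Co is +3.
Co is in group 9, so Co³⁺ is d⁶ (9 − 3 = 6).
Electron filling gives t2g^6 e_g^0.
The orbital stabilization is -2.4Δₒ = -2.4 × 22855 = -54852 cm⁻¹.
Pairing penalty: 3 pairs vs 1 in the high-spin reference → 2 extra × P = 42940 cm⁻¹.
Overall CFSE = -54852 + 42940 = -11912 cm⁻¹.

-11912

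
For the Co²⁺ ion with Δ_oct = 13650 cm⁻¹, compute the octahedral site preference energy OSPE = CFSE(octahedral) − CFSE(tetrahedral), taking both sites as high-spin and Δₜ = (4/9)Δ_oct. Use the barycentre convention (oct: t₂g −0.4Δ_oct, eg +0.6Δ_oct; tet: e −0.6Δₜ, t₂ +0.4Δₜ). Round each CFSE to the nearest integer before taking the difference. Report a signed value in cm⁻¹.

Group 9 minus oxidation state +2 gives a d⁷ configuration for Co²⁺.
In an octahedral site d⁷ (HS) is t₂g⁵ eg², giving CFSE(oct) = -0.8Δ_oct = -10920 cm⁻¹.
In a tetrahedral site the filling is e⁴ t₂³: CFSE(tet) = -1.2Δₜ = -1.2 × (4/9)(13650) = -7280 cm⁻¹.
OSPE = -10920 − (-7280) = -3640 cm⁻¹.

-3640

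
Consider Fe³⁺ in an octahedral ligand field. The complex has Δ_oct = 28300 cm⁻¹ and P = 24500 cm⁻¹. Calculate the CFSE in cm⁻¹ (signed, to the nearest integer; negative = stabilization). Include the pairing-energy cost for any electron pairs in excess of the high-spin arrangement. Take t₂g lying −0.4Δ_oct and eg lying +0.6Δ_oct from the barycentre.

-7600

Fe³⁺: group 8, so d-count = 8 − 3 = 5.
With Δ_oct > P the complex is low-spin.
That gives t₂g⁵ eg⁰.
Orbital CFSE = -2.0Δ_oct = -2.0 × 28300 = -56600 cm⁻¹.
Excess pairs vs high-spin: 2 − 0 = 2; pairing cost = +49000 cm⁻¹.
Net CFSE = -56600 + 49000 = -7600 cm⁻¹.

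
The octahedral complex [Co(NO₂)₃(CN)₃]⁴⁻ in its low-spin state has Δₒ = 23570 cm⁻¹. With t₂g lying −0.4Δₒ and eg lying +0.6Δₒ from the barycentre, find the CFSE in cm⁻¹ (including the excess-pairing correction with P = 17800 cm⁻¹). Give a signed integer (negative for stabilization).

-24626

Ligand charges: 3×(-1) from NO₂⁻ and 3×(-1) from CN⁻ sum to -6; with overall charge -4, Co is +2.
Co²⁺: group 9, so d-count = 9 − 2 = 7.
Configuration: t₂g⁶ eg¹.
CFSE(orbital) = 6×(-0.4Δₒ) + 1×(0.6Δₒ) = -1.8Δₒ; with Δₒ = 23570 cm⁻¹ that is -42426 cm⁻¹.
Pairing penalty: 3 pairs vs 2 in the high-spin reference → 1 extra × P = 17800 cm⁻¹.
Net CFSE = -42426 + 17800 = -24626 cm⁻¹.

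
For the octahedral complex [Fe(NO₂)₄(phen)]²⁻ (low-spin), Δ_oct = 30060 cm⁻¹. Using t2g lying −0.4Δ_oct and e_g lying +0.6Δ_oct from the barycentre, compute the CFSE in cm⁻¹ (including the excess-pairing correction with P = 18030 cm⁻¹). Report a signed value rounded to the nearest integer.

-36084

Ligand charges: 4×(-1) from NO₂⁻ and 1×(+0) from phen sum to -4; with overall charge -2, Fe is +2.
Fe sits in group 8; removing 2 electrons leaves Fe²⁺ with 8 − 2 = 6 d electrons.
Configuration: t2g^6 e_g^0.
Orbital CFSE = 6(-0.4) + 0(0.6) = -2.4Δ_oct = -2.4 × 30060 = -72144 cm⁻¹.
Relative to high-spin t2g^4 e_g^2 (1 paired), the low-spin configuration has 2 additional pairs, contributing +2 × 18030 = +36060 cm⁻¹.
Combining: -72144 + 36060 = -36084 cm⁻¹.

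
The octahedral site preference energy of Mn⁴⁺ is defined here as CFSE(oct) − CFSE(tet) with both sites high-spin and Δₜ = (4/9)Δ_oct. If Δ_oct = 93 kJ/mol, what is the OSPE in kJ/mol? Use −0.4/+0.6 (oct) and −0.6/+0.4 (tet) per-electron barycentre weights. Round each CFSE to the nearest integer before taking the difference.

Mn⁴⁺: group 7, so d-count = 7 − 4 = 3.
Octahedral high-spin t₂g³ eg⁰: CFSE = -1.2 × 93 = -112 kJ/mol.
Tetrahedral: e² t₂¹, CFSE = 2(−0.6) + 1(+0.4) = -0.8Δₜ = -0.8 × (4/9) × 93 = -33 kJ/mol.
Subtracting, OSPE = -112 − (-33) = -79 kJ/mol.

-79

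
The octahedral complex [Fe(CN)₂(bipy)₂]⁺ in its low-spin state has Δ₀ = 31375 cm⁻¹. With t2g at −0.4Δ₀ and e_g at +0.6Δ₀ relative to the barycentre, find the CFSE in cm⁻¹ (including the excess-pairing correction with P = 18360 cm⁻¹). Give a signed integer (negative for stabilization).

Ligand charges: 2×(-1) from CN⁻ and 2×(+0) from bipy sum to -2; with overall charge +1, Fe is +3.
Fe is in group 8, so Fe³⁺ is d⁵ (8 − 3 = 5).
Electron filling gives t2g^5 e_g^0.
The orbital stabilization is -2.0Δ₀ = -2.0 × 31375 = -62750 cm⁻¹.
Relative to high-spin t2g^3 e_g^2 (0 paired), the low-spin configuration has 2 additional pairs, contributing +2 × 18360 = +36720 cm⁻¹.
Net CFSE = -62750 + 36720 = -26030 cm⁻¹.

-26030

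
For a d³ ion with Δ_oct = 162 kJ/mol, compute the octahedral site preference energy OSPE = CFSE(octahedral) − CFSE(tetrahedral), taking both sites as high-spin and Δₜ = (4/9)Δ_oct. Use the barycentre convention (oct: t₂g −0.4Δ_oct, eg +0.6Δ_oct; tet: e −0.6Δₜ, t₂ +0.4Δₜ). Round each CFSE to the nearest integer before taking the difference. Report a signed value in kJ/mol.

-136

Octahedral (high-spin): t2g^3 e_g^0, CFSE = 3(−0.4) + 0(+0.6) = -1.2Δ_oct = -1.2 × 162 = -194 kJ/mol.
Tetrahedral: e^2 t2^1, CFSE = 2(−0.6) + 1(+0.4) = -0.8Δₜ = -0.8 × (4/9) × 162 = -58 kJ/mol.
Subtracting, OSPE = -194 − (-58) = -136 kJ/mol.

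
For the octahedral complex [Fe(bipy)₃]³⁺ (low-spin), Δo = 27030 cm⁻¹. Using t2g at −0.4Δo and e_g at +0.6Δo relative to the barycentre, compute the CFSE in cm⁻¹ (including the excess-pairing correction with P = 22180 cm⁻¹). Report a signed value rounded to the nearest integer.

bipy is neutral, so the +3 overall charge sits on Fe: oxidation state +3.
Fe is in group 8, so Fe³⁺ is d⁵ (8 − 3 = 5).
Electron filling gives t2g^5 e_g^0.
CFSE(orbital) = 5×(-0.4Δo) + 0×(0.6Δo) = -2.0Δo; with Δo = 27030 cm⁻¹ that is -54060 cm⁻¹.
High-spin d⁵ would be t2g^3 e_g^2 with 0 pairs; low-spin has 2, so 2 excess pairs cost +2P = +44360 cm⁻¹.
Combining: -54060 + 44360 = -9700 cm⁻¹.

-9700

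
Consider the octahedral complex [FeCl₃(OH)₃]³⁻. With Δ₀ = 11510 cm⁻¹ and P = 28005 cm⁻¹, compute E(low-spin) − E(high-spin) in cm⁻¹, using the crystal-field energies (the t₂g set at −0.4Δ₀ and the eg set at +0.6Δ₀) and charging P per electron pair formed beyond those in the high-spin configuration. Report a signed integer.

32990

Ligand charges: 3×(-1) from Cl⁻ and 3×(-1) from OH⁻ sum to -6; with overall charge -3, Fe is +3.
Fe sits in group 8; removing 3 electrons leaves Fe³⁺ with 8 − 3 = 5 d electrons.
High-spin: t₂g³ eg², CFSE = 0.0Δ₀ = 0 cm⁻¹.
For low-spin the configuration is t₂g⁵ eg⁰: orbital energy -2.0 × 11510 = -23020 cm⁻¹, and 2 additional pairs relative to high-spin add 56010 cm⁻¹, giving 32990 cm⁻¹.
Thus E(LS) − E(HS) = 32990 cm⁻¹.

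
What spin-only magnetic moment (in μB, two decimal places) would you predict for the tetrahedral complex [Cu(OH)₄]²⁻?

Each OH⁻ contributes -1; 4 × (-1) = -4. With overall charge -2, Cu is in the +2 oxidation state.
Cu²⁺: group 11, so d-count = 11 − 2 = 9.
With tetrahedral geometry the complex is necessarily high-spin.
Configuration: e⁴ t₂⁵ → 1 unpaired electron.
μ(spin-only) = √[1(1+2)] = √3 ≈ 1.73 μB.

1.73 μB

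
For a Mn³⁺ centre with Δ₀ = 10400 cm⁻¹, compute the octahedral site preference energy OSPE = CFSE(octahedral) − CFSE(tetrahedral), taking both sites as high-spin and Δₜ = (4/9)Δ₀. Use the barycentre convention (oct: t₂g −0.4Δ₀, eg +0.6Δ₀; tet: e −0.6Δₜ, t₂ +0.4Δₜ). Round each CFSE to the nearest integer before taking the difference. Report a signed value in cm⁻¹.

Mn sits in group 7; removing 3 electrons leaves Mn³⁺ with 7 − 3 = 4 d electrons.
Octahedral (high-spin): t₂g³ eg¹, CFSE = 3(−0.4) + 1(+0.6) = -0.6Δ₀ = -0.6 × 10400 = -6240 cm⁻¹.
In a tetrahedral site the filling is e² t₂²: CFSE(tet) = -0.4Δₜ = -0.4 × (4/9)(10400) = -1849 cm⁻¹.
Subtracting, OSPE = -6240 − (-1849) = -4391 cm⁻¹.

-4391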